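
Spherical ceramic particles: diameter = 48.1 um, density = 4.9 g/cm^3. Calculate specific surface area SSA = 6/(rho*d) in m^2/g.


SSA = 6 / (4.9 * 48.1) = 0.025 m^2/g

0.025


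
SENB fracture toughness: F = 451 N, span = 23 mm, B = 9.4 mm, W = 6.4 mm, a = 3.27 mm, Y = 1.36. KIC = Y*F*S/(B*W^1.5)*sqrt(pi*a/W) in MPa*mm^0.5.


KIC = 1.36*451*23/(9.4*6.4^1.5)*sqrt(pi*3.27/6.4) = 117.44

117.44


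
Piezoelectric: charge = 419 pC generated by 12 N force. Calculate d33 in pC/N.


d33 = 419 / 12 = 34.9 pC/N

34.9


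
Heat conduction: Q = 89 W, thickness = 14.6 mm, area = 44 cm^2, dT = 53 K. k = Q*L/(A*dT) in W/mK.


k = 89*14.6/1000/(44/10000*53) = 5.57 W/mK

5.57


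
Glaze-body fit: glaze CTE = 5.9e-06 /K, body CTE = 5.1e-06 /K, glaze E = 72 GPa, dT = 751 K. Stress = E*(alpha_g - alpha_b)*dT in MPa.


Stress = 72*1000*(5.9e-06 - 5.1e-06)*751 = 43.3 MPa

43.3


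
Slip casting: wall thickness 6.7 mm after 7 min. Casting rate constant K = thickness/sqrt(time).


K = 6.7 / sqrt(7) = 6.7 / 2.6458 = 2.532 mm/min^0.5

2.532


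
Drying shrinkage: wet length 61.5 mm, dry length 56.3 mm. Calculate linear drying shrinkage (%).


DS = (61.5 - 56.3) / 61.5 * 100 = 8.46%

8.46


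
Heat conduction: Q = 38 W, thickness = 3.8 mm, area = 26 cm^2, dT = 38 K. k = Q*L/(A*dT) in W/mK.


k = 38*3.8/1000/(26/10000*38) = 1.46 W/mK

1.46


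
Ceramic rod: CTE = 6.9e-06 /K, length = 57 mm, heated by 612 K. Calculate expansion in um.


dL = 6.9e-06 * 57 * 612 * 1000 = 240.7 um

240.7


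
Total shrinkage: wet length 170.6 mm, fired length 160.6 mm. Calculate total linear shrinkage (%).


TS = (170.6 - 160.6) / 170.6 * 100 = 5.86%

5.86


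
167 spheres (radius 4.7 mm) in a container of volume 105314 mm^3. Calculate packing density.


V_sphere = 4/3*pi*4.7^3 = 434.8928 mm^3
Total V = 167*434.8928 = 72627.0976 mm^3
PD = 72627.0976 / 105314 = 0.69

0.69


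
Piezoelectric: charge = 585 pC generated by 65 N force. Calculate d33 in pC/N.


d33 = 585 / 65 = 9.0 pC/N

9.0


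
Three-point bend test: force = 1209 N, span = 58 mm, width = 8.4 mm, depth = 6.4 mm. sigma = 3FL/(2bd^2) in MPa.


sigma = 3*1209*58/(2*8.4*6.4^2) = 305.7 MPa

305.7


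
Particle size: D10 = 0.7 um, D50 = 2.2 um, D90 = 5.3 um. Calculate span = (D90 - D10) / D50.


Span = (5.3 - 0.7) / 2.2 = 4.6 / 2.2 = 2.091

2.091


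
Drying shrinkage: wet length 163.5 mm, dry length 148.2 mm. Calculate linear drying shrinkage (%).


DS = (163.5 - 148.2) / 163.5 * 100 = 9.36%

9.36


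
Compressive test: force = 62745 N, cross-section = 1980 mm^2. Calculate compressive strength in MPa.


CS = 62745 / 1980 = 31.7 MPa

31.7


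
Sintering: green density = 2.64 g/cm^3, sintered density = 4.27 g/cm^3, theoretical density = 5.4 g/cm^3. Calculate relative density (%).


Relative = 4.27 / 5.4 * 100 = 79.1%

79.1


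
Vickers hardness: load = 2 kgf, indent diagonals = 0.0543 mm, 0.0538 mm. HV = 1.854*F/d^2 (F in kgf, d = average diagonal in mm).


d_avg = (0.0543+0.0538)/2 = 0.05405 mm
HV = 1.854*2/0.05405^2 = 1269

1269


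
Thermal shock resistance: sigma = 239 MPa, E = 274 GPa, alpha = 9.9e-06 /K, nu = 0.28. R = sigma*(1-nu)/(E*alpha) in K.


R = 239*(1-0.28)/(274*1000*9.9e-06) = 63 K

63


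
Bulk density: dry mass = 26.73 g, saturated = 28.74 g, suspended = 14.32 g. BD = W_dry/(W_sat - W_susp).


BD = 26.73 / (28.74 - 14.32) = 26.73 / 14.42 = 1.854 g/cm^3

1.854


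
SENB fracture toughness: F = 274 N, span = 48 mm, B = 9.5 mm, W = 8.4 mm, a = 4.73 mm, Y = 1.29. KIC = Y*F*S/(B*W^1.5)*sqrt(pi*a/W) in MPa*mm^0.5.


KIC = 1.29*274*48/(9.5*8.4^1.5)*sqrt(pi*4.73/8.4) = 97.57

97.57


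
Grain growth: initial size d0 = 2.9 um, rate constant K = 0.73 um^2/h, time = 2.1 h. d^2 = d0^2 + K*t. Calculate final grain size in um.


d^2 = 2.9^2 + 0.73*2.1 = 9.943
d = sqrt(9.943) = 3.15 um

3.15


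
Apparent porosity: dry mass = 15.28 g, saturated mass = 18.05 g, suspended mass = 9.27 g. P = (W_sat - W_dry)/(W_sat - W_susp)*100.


P = (18.05 - 15.28) / (18.05 - 9.27) * 100 = 2.77 / 8.78 * 100 = 31.5%

31.5


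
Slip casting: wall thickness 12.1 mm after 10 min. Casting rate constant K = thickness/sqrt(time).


K = 12.1 / sqrt(10) = 12.1 / 3.1623 = 3.826 mm/min^0.5

3.826


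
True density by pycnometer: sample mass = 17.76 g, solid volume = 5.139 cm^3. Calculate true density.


TD = 17.76 / 5.139 = 3.456 g/cm^3

3.456


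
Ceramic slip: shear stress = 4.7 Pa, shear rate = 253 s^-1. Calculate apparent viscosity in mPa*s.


eta = tau/gamma * 1000 = 4.7/253 * 1000 = 18.6 mPa*s

18.6


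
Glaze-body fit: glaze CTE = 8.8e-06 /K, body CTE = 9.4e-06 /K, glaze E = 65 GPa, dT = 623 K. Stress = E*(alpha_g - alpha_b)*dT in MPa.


Stress = 65*1000*(8.8e-06 - 9.4e-06)*623 = -24.3 MPa

-24.3


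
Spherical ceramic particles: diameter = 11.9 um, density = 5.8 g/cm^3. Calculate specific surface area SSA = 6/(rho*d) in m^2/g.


SSA = 6 / (5.8 * 11.9) = 0.087 m^2/g

0.087


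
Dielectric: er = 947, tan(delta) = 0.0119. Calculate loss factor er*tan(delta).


Loss = 947 * 0.0119 = 11.269

11.269


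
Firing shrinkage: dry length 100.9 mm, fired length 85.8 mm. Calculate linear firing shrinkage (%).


FS = (100.9 - 85.8) / 100.9 * 100 = 14.97%

14.97


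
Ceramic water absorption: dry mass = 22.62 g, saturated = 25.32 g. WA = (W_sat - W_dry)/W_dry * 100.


WA = (25.32 - 22.62) / 22.62 * 100 = 11.94%

11.94


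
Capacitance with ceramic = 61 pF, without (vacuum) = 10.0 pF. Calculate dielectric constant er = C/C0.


er = 61 / 10.0 = 6.1

6.1


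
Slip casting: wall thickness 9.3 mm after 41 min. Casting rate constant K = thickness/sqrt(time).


K = 9.3 / sqrt(41) = 9.3 / 6.4031 = 1.452 mm/min^0.5

1.452


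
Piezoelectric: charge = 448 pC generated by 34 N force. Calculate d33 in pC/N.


d33 = 448 / 34 = 13.2 pC/N

13.2


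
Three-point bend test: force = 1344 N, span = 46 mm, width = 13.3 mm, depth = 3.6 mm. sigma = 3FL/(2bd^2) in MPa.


sigma = 3*1344*46/(2*13.3*3.6^2) = 538.0 MPa

538.0


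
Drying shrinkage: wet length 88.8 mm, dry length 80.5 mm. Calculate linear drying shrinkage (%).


DS = (88.8 - 80.5) / 88.8 * 100 = 9.35%

9.35


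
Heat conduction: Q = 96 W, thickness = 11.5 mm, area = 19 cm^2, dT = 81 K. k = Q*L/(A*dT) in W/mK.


k = 96*11.5/1000/(19/10000*81) = 7.17 W/mK

7.17


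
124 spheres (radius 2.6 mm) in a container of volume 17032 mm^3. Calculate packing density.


V_sphere = 4/3*pi*2.6^3 = 73.6222 mm^3
Total V = 124*73.6222 = 9129.1528 mm^3
PD = 9129.1528 / 17032 = 0.536

0.536


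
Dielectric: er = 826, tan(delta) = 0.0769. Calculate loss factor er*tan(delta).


Loss = 826 * 0.0769 = 63.519

63.519


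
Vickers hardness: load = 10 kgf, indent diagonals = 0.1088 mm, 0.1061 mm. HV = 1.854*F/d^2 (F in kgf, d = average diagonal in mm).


d_avg = (0.1088+0.1061)/2 = 0.10745 mm
HV = 1.854*10/0.10745^2 = 1606

1606


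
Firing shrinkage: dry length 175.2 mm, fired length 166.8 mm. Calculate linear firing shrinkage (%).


FS = (175.2 - 166.8) / 175.2 * 100 = 4.79%

4.79


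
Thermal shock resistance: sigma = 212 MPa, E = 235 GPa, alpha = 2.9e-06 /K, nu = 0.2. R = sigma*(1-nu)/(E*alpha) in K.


R = 212*(1-0.2)/(235*1000*2.9e-06) = 249 K

249


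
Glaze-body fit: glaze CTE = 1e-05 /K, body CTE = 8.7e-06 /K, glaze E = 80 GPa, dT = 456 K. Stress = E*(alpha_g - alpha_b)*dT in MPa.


Stress = 80*1000*(1e-05 - 8.7e-06)*456 = 47.4 MPa

47.4


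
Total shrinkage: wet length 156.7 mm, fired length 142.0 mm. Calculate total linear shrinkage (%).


TS = (156.7 - 142.0) / 156.7 * 100 = 9.38%

9.38


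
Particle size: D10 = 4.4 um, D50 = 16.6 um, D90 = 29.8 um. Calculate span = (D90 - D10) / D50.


Span = (29.8 - 4.4) / 16.6 = 25.4 / 16.6 = 1.53

1.53


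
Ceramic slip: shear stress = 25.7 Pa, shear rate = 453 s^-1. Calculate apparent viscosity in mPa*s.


eta = tau/gamma * 1000 = 25.7/453 * 1000 = 56.7 mPa*s

56.7


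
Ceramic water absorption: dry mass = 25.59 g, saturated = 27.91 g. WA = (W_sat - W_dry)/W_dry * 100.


WA = (27.91 - 25.59) / 25.59 * 100 = 9.07%

9.07


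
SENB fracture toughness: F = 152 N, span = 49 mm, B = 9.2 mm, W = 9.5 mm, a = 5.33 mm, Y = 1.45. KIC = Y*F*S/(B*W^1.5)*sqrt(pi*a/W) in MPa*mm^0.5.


KIC = 1.45*152*49/(9.2*9.5^1.5)*sqrt(pi*5.33/9.5) = 53.22

53.22


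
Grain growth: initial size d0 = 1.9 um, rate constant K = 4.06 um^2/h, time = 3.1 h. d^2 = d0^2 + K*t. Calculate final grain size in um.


d^2 = 1.9^2 + 4.06*3.1 = 16.196
d = sqrt(16.196) = 4.02 um

4.02


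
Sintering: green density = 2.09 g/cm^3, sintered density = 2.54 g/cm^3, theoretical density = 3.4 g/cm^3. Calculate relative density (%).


Relative = 2.54 / 3.4 * 100 = 74.7%

74.7


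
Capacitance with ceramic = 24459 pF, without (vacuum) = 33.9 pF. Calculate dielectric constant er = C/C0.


er = 24459 / 33.9 = 721.5

721.5


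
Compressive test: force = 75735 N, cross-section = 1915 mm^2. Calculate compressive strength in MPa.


CS = 75735 / 1915 = 39.5 MPa

39.5


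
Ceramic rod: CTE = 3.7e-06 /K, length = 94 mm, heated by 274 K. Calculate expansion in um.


dL = 3.7e-06 * 94 * 274 * 1000 = 95.297 um

95.297


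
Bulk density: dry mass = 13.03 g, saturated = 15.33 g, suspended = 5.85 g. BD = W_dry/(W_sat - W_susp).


BD = 13.03 / (15.33 - 5.85) = 13.03 / 9.48 = 1.374 g/cm^3

1.374


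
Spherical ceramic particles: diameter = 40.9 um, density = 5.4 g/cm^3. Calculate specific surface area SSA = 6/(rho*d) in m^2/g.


SSA = 6 / (5.4 * 40.9) = 0.027 m^2/g

0.027


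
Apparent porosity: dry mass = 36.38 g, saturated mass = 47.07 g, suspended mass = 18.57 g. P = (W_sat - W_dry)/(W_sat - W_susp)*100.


P = (47.07 - 36.38) / (47.07 - 18.57) * 100 = 10.69 / 28.5 * 100 = 37.5%

37.5


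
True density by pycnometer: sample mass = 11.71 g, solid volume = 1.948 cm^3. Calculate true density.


TD = 11.71 / 1.948 = 6.011 g/cm^3

6.011


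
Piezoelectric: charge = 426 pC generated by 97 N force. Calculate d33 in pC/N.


d33 = 426 / 97 = 4.4 pC/N

4.4


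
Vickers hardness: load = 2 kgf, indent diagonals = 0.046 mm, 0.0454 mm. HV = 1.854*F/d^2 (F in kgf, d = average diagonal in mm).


d_avg = (0.046+0.0454)/2 = 0.0457 mm
HV = 1.854*2/0.0457^2 = 1775

1775


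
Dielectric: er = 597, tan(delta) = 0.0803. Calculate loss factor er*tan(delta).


Loss = 597 * 0.0803 = 47.939

47.939


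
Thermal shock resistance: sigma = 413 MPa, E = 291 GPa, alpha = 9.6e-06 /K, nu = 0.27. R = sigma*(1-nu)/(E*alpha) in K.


R = 413*(1-0.27)/(291*1000*9.6e-06) = 108 K

108


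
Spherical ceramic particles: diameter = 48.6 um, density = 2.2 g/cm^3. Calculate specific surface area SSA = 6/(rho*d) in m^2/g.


SSA = 6 / (2.2 * 48.6) = 0.056 m^2/g

0.056


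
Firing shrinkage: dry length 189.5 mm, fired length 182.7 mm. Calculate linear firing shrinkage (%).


FS = (189.5 - 182.7) / 189.5 * 100 = 3.59%

3.59


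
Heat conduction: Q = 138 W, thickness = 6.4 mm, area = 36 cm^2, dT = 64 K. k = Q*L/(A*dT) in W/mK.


k = 138*6.4/1000/(36/10000*64) = 3.83 W/mK

3.83


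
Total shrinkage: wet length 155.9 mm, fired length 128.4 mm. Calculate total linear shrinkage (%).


TS = (155.9 - 128.4) / 155.9 * 100 = 17.64%

17.64


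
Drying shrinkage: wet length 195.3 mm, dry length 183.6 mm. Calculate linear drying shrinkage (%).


DS = (195.3 - 183.6) / 195.3 * 100 = 5.99%

5.99


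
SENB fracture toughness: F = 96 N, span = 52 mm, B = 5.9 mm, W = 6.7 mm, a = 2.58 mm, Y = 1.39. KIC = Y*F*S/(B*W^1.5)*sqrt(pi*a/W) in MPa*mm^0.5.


KIC = 1.39*96*52/(5.9*6.7^1.5)*sqrt(pi*2.58/6.7) = 74.59

74.59


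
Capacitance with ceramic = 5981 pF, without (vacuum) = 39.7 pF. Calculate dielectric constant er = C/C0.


er = 5981 / 39.7 = 150.65

150.65


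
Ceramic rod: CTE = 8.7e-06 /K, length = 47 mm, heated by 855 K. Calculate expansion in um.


dL = 8.7e-06 * 47 * 855 * 1000 = 349.61 um

349.61


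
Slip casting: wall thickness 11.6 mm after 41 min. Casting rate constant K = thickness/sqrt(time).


K = 11.6 / sqrt(41) = 11.6 / 6.4031 = 1.812 mm/min^0.5

1.812


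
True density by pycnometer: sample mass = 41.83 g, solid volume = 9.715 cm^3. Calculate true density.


TD = 41.83 / 9.715 = 4.306 g/cm^3

4.306


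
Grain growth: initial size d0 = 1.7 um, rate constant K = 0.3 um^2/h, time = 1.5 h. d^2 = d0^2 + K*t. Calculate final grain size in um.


d^2 = 1.7^2 + 0.3*1.5 = 3.34
d = sqrt(3.34) = 1.83 um

1.83


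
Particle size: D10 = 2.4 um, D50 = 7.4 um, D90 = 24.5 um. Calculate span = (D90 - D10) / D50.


Span = (24.5 - 2.4) / 7.4 = 22.1 / 7.4 = 2.986

2.986


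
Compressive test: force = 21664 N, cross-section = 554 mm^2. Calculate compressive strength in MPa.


CS = 21664 / 554 = 39.1 MPa

39.1


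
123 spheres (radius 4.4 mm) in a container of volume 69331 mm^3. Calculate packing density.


V_sphere = 4/3*pi*4.4^3 = 356.8179 mm^3
Total V = 123*356.8179 = 43888.6017 mm^3
PD = 43888.6017 / 69331 = 0.633

0.633


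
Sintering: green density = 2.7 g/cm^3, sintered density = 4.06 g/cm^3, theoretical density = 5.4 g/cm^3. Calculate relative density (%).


Relative = 4.06 / 5.4 * 100 = 75.2%

75.2


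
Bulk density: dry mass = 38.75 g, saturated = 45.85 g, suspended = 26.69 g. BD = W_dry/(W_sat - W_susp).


BD = 38.75 / (45.85 - 26.69) = 38.75 / 19.16 = 2.022 g/cm^3

2.022


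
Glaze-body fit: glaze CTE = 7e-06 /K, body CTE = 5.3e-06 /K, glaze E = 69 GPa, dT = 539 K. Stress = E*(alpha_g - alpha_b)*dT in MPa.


Stress = 69*1000*(7e-06 - 5.3e-06)*539 = 63.2 MPa

63.2


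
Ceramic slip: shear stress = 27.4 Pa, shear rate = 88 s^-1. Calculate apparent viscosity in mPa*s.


eta = tau/gamma * 1000 = 27.4/88 * 1000 = 311.4 mPa*s

311.4


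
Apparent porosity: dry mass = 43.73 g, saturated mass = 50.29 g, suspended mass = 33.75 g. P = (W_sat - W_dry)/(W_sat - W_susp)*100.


P = (50.29 - 43.73) / (50.29 - 33.75) * 100 = 6.56 / 16.54 * 100 = 39.7%

39.7


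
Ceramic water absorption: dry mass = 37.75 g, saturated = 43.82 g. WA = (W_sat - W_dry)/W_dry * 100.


WA = (43.82 - 37.75) / 37.75 * 100 = 16.08%

16.08


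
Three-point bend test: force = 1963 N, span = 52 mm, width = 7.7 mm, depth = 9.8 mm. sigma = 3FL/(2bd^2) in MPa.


sigma = 3*1963*52/(2*7.7*9.8^2) = 207.0 MPa

207.0


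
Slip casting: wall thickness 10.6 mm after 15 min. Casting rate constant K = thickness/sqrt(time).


K = 10.6 / sqrt(15) = 10.6 / 3.873 = 2.737 mm/min^0.5

2.737


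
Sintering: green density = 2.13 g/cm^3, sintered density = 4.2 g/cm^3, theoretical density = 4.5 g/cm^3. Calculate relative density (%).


Relative = 4.2 / 4.5 * 100 = 93.3%

93.3


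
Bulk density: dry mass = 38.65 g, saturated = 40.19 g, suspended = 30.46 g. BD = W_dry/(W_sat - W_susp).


BD = 38.65 / (40.19 - 30.46) = 38.65 / 9.73 = 3.972 g/cm^3

3.972


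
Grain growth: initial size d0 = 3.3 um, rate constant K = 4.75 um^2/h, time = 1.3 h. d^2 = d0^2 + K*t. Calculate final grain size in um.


d^2 = 3.3^2 + 4.75*1.3 = 17.065
d = sqrt(17.065) = 4.13 um

4.13


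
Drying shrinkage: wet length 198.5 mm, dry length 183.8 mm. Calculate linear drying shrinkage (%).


DS = (198.5 - 183.8) / 198.5 * 100 = 7.41%

7.41


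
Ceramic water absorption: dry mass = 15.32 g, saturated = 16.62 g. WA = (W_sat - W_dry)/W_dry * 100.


WA = (16.62 - 15.32) / 15.32 * 100 = 8.49%

8.49


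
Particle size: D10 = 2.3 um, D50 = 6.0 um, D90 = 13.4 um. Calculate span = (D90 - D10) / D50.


Span = (13.4 - 2.3) / 6.0 = 11.1 / 6.0 = 1.85

1.85


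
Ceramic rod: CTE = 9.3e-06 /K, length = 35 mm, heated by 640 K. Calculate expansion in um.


dL = 9.3e-06 * 35 * 640 * 1000 = 208.32 um

208.32


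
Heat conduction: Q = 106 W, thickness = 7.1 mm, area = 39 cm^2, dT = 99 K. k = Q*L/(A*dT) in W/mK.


k = 106*7.1/1000/(39/10000*99) = 1.95 W/mK

1.95


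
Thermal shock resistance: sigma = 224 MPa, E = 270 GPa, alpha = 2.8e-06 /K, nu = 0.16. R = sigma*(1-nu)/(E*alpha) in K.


R = 224*(1-0.16)/(270*1000*2.8e-06) = 249 K

249


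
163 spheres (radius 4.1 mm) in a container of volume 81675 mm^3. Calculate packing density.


V_sphere = 4/3*pi*4.1^3 = 288.6956 mm^3
Total V = 163*288.6956 = 47057.3828 mm^3
PD = 47057.3828 / 81675 = 0.576

0.576


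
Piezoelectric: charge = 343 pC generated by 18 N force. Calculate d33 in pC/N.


d33 = 343 / 18 = 19.1 pC/N

19.1


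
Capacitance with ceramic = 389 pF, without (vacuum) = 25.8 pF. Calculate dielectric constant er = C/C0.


er = 389 / 25.8 = 15.08

15.08


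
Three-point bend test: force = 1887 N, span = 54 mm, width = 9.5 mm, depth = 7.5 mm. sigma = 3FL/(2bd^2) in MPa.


sigma = 3*1887*54/(2*9.5*7.5^2) = 286.0 MPa

286.0


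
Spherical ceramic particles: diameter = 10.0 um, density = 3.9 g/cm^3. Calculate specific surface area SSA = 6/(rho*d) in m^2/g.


SSA = 6 / (3.9 * 10.0) = 0.154 m^2/g

0.154


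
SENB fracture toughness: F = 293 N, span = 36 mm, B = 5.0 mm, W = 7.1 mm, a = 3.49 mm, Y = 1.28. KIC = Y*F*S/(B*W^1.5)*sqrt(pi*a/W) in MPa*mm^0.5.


KIC = 1.28*293*36/(5.0*7.1^1.5)*sqrt(pi*3.49/7.1) = 177.37

177.37


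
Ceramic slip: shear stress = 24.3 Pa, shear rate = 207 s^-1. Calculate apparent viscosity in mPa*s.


eta = tau/gamma * 1000 = 24.3/207 * 1000 = 117.4 mPa*s

117.4


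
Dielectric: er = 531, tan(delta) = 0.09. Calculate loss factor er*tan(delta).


Loss = 531 * 0.09 = 47.79

47.79


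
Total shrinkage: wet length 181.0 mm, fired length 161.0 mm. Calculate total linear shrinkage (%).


TS = (181.0 - 161.0) / 181.0 * 100 = 11.05%

11.05


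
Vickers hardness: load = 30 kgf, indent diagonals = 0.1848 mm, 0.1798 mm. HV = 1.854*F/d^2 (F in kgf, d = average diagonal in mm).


d_avg = (0.1848+0.1798)/2 = 0.1823 mm
HV = 1.854*30/0.1823^2 = 1674

1674


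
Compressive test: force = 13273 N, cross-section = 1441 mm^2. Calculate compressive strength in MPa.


CS = 13273 / 1441 = 9.2 MPa

9.2


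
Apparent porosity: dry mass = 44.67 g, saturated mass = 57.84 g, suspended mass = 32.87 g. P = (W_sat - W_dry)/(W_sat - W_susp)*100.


P = (57.84 - 44.67) / (57.84 - 32.87) * 100 = 13.17 / 24.97 * 100 = 52.7%

52.7


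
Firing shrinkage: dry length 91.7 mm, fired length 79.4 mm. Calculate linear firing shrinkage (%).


FS = (91.7 - 79.4) / 91.7 * 100 = 13.41%

13.41


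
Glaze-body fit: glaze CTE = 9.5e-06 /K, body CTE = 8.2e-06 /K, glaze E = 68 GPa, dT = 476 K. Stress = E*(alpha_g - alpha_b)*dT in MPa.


Stress = 68*1000*(9.5e-06 - 8.2e-06)*476 = 42.1 MPa

42.1


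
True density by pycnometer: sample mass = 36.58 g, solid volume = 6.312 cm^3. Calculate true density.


TD = 36.58 / 6.312 = 5.795 g/cm^3

5.795


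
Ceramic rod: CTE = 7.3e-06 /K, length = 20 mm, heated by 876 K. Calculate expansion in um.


dL = 7.3e-06 * 20 * 876 * 1000 = 127.896 um

127.896


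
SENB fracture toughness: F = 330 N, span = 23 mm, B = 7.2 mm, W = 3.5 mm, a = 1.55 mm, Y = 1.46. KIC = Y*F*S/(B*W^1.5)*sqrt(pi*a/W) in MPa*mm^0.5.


KIC = 1.46*330*23/(7.2*3.5^1.5)*sqrt(pi*1.55/3.5) = 277.25

277.25


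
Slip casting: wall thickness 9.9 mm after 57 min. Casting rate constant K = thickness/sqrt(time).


K = 9.9 / sqrt(57) = 9.9 / 7.5498 = 1.311 mm/min^0.5

1.311


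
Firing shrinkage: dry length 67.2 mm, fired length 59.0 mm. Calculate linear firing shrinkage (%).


FS = (67.2 - 59.0) / 67.2 * 100 = 12.2%

12.2


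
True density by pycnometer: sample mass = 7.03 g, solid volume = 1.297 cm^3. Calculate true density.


TD = 7.03 / 1.297 = 5.42 g/cm^3

5.42


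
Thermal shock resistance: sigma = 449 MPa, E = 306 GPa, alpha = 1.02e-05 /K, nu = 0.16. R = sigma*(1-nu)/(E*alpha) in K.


R = 449*(1-0.16)/(306*1000*1.02e-05) = 121 K

121


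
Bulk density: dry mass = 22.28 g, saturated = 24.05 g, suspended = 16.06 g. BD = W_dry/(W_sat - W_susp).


BD = 22.28 / (24.05 - 16.06) = 22.28 / 7.99 = 2.788 g/cm^3

2.788


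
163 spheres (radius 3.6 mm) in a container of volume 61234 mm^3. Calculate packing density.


V_sphere = 4/3*pi*3.6^3 = 195.4322 mm^3
Total V = 163*195.4322 = 31855.4486 mm^3
PD = 31855.4486 / 61234 = 0.52

0.52


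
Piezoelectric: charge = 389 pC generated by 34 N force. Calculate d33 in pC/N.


d33 = 389 / 34 = 11.4 pC/N

11.4


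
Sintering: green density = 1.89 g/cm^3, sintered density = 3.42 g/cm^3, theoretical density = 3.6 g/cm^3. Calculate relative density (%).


Relative = 3.42 / 3.6 * 100 = 95.0%

95.0


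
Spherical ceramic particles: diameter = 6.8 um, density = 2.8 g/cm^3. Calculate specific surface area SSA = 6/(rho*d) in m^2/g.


SSA = 6 / (2.8 * 6.8) = 0.315 m^2/g

0.315


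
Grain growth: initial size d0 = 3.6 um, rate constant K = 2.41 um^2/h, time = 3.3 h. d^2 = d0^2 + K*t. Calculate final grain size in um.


d^2 = 3.6^2 + 2.41*3.3 = 20.913
d = sqrt(20.913) = 4.57 um

4.57


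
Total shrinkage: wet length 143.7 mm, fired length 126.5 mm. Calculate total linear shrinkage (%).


TS = (143.7 - 126.5) / 143.7 * 100 = 11.97%

11.97


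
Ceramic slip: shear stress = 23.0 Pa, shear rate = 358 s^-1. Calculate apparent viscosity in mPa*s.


eta = tau/gamma * 1000 = 23.0/358 * 1000 = 64.2 mPa*s

64.2


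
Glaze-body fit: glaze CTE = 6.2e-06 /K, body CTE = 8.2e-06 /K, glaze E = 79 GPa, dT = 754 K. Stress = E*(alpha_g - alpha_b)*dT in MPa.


Stress = 79*1000*(6.2e-06 - 8.2e-06)*754 = -119.1 MPa

-119.1


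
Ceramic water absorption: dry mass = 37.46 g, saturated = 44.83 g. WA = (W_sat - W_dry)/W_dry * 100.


WA = (44.83 - 37.46) / 37.46 * 100 = 19.67%

19.67


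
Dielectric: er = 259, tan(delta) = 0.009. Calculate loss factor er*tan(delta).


Loss = 259 * 0.009 = 2.331

2.331


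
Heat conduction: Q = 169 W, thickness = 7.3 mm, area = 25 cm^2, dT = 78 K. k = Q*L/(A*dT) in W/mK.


k = 169*7.3/1000/(25/10000*78) = 6.33 W/mK

6.33


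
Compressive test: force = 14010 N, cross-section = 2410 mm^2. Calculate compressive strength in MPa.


CS = 14010 / 2410 = 5.8 MPa

5.8


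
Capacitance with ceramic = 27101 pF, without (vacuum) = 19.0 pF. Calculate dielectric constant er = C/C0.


er = 27101 / 19.0 = 1426.37

1426.37


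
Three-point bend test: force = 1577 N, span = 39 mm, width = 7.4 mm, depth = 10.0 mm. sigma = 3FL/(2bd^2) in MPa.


sigma = 3*1577*39/(2*7.4*10.0^2) = 124.7 MPa

124.7


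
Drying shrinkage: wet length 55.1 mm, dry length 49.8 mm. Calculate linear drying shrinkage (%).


DS = (55.1 - 49.8) / 55.1 * 100 = 9.62%

9.62


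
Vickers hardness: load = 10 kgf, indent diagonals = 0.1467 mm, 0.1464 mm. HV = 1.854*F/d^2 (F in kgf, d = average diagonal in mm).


d_avg = (0.1467+0.1464)/2 = 0.14655 mm
HV = 1.854*10/0.14655^2 = 863

863


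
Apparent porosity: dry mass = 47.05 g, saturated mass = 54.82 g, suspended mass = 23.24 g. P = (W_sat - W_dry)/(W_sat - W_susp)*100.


P = (54.82 - 47.05) / (54.82 - 23.24) * 100 = 7.77 / 31.58 * 100 = 24.6%

24.6


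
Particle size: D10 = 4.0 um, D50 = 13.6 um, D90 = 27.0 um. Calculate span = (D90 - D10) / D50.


Span = (27.0 - 4.0) / 13.6 = 23.0 / 13.6 = 1.691

1.691


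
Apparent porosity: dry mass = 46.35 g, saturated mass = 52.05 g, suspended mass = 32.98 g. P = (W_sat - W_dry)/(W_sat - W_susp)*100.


P = (52.05 - 46.35) / (52.05 - 32.98) * 100 = 5.7 / 19.07 * 100 = 29.9%

29.9


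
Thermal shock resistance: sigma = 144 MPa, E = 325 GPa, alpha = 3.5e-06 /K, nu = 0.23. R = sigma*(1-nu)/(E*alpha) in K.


R = 144*(1-0.23)/(325*1000*3.5e-06) = 97 K

97


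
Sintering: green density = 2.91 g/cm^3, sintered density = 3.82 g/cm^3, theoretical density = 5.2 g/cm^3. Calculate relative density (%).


Relative = 3.82 / 5.2 * 100 = 73.5%

73.5


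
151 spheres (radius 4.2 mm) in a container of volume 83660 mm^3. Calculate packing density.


V_sphere = 4/3*pi*4.2^3 = 310.3391 mm^3
Total V = 151*310.3391 = 46861.2041 mm^3
PD = 46861.2041 / 83660 = 0.56

0.56


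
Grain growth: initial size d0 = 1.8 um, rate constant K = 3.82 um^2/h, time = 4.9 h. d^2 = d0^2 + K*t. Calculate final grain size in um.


d^2 = 1.8^2 + 3.82*4.9 = 21.958
d = sqrt(21.958) = 4.69 um

4.69


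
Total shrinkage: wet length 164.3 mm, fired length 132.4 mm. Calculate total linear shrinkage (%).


TS = (164.3 - 132.4) / 164.3 * 100 = 19.42%

19.42


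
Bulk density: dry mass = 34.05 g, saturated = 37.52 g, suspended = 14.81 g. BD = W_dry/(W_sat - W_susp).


BD = 34.05 / (37.52 - 14.81) = 34.05 / 22.71 = 1.499 g/cm^3

1.499


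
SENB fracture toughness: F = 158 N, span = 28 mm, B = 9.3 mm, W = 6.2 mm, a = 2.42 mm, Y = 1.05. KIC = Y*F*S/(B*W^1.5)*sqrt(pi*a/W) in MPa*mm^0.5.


KIC = 1.05*158*28/(9.3*6.2^1.5)*sqrt(pi*2.42/6.2) = 35.83

35.83


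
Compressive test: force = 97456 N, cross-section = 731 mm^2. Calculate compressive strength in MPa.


CS = 97456 / 731 = 133.3 MPa

133.3


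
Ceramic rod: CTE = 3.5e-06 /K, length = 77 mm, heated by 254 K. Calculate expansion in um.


dL = 3.5e-06 * 77 * 254 * 1000 = 68.453 um

68.453


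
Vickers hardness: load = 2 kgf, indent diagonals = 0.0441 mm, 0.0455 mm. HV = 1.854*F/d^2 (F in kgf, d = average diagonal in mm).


d_avg = (0.0441+0.0455)/2 = 0.0448 mm
HV = 1.854*2/0.0448^2 = 1847

1847


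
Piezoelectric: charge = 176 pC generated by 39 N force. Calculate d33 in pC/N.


d33 = 176 / 39 = 4.5 pC/N

4.5


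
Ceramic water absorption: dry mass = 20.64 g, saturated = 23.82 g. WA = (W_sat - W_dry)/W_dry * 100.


WA = (23.82 - 20.64) / 20.64 * 100 = 15.41%

15.41


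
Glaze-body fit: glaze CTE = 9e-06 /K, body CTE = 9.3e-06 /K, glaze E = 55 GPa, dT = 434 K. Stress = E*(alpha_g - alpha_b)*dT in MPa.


Stress = 55*1000*(9e-06 - 9.3e-06)*434 = -7.2 MPa

-7.2


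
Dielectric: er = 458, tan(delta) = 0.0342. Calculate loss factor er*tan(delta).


Loss = 458 * 0.0342 = 15.664

15.664


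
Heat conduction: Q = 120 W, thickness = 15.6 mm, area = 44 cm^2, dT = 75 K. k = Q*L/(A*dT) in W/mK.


k = 120*15.6/1000/(44/10000*75) = 5.67 W/mK

5.67


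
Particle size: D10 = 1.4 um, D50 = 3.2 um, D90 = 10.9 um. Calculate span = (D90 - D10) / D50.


Span = (10.9 - 1.4) / 3.2 = 9.5 / 3.2 = 2.969

2.969


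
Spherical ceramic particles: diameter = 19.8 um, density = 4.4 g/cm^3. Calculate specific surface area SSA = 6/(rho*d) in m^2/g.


SSA = 6 / (4.4 * 19.8) = 0.069 m^2/g

0.069


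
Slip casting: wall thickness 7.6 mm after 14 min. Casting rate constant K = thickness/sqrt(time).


K = 7.6 / sqrt(14) = 7.6 / 3.7417 = 2.031 mm/min^0.5

2.031


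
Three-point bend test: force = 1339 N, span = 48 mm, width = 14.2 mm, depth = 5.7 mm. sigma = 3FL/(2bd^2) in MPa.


sigma = 3*1339*48/(2*14.2*5.7^2) = 209.0 MPa

209.0


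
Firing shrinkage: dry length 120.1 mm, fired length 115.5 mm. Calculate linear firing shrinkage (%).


FS = (120.1 - 115.5) / 120.1 * 100 = 3.83%

3.83


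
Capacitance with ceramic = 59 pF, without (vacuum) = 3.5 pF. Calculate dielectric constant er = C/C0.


er = 59 / 3.5 = 16.86

16.86


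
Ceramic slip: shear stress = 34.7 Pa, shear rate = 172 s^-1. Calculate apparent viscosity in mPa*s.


eta = tau/gamma * 1000 = 34.7/172 * 1000 = 201.7 mPa*s

201.7


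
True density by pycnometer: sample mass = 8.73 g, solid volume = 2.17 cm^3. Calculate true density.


TD = 8.73 / 2.17 = 4.023 g/cm^3

4.023


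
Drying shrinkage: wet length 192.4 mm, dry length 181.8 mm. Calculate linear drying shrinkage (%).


DS = (192.4 - 181.8) / 192.4 * 100 = 5.51%

5.51


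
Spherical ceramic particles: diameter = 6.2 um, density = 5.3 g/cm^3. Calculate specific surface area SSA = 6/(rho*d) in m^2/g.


SSA = 6 / (5.3 * 6.2) = 0.183 m^2/g

0.183


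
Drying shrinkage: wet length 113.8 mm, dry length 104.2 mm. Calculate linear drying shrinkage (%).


DS = (113.8 - 104.2) / 113.8 * 100 = 8.44%

8.44


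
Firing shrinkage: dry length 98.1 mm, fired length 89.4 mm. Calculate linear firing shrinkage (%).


FS = (98.1 - 89.4) / 98.1 * 100 = 8.87%

8.87


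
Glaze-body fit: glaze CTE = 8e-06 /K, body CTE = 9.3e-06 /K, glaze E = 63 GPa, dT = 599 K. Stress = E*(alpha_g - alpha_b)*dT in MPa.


Stress = 63*1000*(8e-06 - 9.3e-06)*599 = -49.1 MPa

-49.1


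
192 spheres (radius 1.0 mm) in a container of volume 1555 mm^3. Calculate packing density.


V_sphere = 4/3*pi*1.0^3 = 4.1888 mm^3
Total V = 192*4.1888 = 804.2496 mm^3
PD = 804.2496 / 1555 = 0.517

0.517


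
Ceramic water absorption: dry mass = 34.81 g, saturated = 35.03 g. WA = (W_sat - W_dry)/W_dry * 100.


WA = (35.03 - 34.81) / 34.81 * 100 = 0.63%

0.63


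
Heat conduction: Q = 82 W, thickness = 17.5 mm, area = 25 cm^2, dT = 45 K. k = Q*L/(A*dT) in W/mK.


k = 82*17.5/1000/(25/10000*45) = 12.76 W/mK

12.76


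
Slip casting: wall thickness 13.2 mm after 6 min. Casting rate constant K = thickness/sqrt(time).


K = 13.2 / sqrt(6) = 13.2 / 2.4495 = 5.389 mm/min^0.5

5.389


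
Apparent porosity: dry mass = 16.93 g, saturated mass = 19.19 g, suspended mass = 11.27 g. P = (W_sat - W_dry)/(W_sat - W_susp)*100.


P = (19.19 - 16.93) / (19.19 - 11.27) * 100 = 2.26 / 7.92 * 100 = 28.5%

28.5


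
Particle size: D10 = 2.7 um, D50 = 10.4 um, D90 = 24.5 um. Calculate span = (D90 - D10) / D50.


Span = (24.5 - 2.7) / 10.4 = 21.8 / 10.4 = 2.096

2.096


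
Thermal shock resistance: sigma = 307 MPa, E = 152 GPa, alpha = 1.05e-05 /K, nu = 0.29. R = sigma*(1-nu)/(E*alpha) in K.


R = 307*(1-0.29)/(152*1000*1.05e-05) = 137 K

137


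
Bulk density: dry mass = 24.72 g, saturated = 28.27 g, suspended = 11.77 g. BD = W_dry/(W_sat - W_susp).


BD = 24.72 / (28.27 - 11.77) = 24.72 / 16.5 = 1.498 g/cm^3

1.498


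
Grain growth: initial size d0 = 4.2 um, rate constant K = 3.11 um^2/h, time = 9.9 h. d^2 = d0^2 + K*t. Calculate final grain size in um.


d^2 = 4.2^2 + 3.11*9.9 = 48.429
d = sqrt(48.429) = 6.96 um

6.96


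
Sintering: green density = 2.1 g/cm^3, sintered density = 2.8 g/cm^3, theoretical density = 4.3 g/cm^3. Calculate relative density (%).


Relative = 2.8 / 4.3 * 100 = 65.1%

65.1


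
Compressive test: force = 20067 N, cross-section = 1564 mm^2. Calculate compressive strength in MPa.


CS = 20067 / 1564 = 12.8 MPa

12.8


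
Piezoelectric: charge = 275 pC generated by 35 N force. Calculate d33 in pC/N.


d33 = 275 / 35 = 7.9 pC/N

7.9


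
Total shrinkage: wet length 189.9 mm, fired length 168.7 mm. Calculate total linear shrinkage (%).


TS = (189.9 - 168.7) / 189.9 * 100 = 11.16%

11.16


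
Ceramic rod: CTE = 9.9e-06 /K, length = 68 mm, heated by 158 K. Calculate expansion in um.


dL = 9.9e-06 * 68 * 158 * 1000 = 106.366 um

106.366


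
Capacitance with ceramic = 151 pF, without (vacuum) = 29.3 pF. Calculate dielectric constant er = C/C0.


er = 151 / 29.3 = 5.15

5.15


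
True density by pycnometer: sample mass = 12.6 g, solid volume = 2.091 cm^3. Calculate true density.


TD = 12.6 / 2.091 = 6.026 g/cm^3

6.026


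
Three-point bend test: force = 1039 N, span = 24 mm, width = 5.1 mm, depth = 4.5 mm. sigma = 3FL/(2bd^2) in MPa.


sigma = 3*1039*24/(2*5.1*4.5^2) = 362.2 MPa

362.2


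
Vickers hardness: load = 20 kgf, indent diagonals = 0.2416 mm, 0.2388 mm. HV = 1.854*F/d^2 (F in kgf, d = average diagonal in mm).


d_avg = (0.2416+0.2388)/2 = 0.2402 mm
HV = 1.854*20/0.2402^2 = 643

643


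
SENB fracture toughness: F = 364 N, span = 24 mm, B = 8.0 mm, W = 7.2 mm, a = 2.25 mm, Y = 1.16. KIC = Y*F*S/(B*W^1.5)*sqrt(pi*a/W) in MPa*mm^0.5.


KIC = 1.16*364*24/(8.0*7.2^1.5)*sqrt(pi*2.25/7.2) = 64.97

64.97


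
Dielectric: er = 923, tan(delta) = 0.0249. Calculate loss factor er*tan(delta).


Loss = 923 * 0.0249 = 22.983

22.983


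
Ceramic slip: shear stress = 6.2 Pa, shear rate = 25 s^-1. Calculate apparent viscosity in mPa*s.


eta = tau/gamma * 1000 = 6.2/25 * 1000 = 248.0 mPa*s

248.0


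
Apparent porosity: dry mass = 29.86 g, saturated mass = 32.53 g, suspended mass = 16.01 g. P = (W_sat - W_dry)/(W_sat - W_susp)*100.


P = (32.53 - 29.86) / (32.53 - 16.01) * 100 = 2.67 / 16.52 * 100 = 16.2%

16.2


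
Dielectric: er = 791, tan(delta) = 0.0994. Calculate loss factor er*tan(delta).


Loss = 791 * 0.0994 = 78.625

78.625


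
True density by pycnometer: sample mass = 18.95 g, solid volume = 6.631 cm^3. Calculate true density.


TD = 18.95 / 6.631 = 2.858 g/cm^3

2.858


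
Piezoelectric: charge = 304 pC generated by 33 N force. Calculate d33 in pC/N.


d33 = 304 / 33 = 9.2 pC/N

9.2


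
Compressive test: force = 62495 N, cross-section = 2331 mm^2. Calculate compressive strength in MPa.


CS = 62495 / 2331 = 26.8 MPa

26.8


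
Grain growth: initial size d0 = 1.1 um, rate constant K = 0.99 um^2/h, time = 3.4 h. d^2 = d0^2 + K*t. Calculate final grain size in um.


d^2 = 1.1^2 + 0.99*3.4 = 4.576
d = sqrt(4.576) = 2.14 um

2.14


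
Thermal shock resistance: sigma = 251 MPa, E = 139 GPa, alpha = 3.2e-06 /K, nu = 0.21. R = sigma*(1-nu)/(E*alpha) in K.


R = 251*(1-0.21)/(139*1000*3.2e-06) = 446 K

446


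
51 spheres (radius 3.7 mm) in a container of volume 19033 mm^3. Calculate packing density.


V_sphere = 4/3*pi*3.7^3 = 212.1748 mm^3
Total V = 51*212.1748 = 10820.9148 mm^3
PD = 10820.9148 / 19033 = 0.569

0.569


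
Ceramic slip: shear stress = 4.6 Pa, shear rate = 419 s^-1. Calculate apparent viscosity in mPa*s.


eta = tau/gamma * 1000 = 4.6/419 * 1000 = 11.0 mPa*s

11.0


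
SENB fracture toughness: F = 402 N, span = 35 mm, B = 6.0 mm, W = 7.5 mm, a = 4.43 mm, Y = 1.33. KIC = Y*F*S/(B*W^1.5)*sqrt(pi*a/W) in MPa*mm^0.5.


KIC = 1.33*402*35/(6.0*7.5^1.5)*sqrt(pi*4.43/7.5) = 206.85

206.85


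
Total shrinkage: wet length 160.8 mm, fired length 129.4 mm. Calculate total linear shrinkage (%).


TS = (160.8 - 129.4) / 160.8 * 100 = 19.53%

19.53


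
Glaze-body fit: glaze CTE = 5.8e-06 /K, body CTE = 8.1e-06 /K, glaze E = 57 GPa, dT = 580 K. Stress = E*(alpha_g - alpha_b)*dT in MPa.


Stress = 57*1000*(5.8e-06 - 8.1e-06)*580 = -76.0 MPa

-76.0


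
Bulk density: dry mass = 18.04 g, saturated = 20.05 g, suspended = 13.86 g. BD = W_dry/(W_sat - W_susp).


BD = 18.04 / (20.05 - 13.86) = 18.04 / 6.19 = 2.914 g/cm^3

2.914


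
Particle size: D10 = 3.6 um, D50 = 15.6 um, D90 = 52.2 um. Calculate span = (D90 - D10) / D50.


Span = (52.2 - 3.6) / 15.6 = 48.6 / 15.6 = 3.115

3.115


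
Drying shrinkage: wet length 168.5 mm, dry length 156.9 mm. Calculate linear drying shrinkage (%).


DS = (168.5 - 156.9) / 168.5 * 100 = 6.88%

6.88


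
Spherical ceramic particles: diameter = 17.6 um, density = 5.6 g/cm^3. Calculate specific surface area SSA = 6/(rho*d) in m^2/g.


SSA = 6 / (5.6 * 17.6) = 0.061 m^2/g

0.061


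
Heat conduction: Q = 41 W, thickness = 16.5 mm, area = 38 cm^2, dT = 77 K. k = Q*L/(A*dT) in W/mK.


k = 41*16.5/1000/(38/10000*77) = 2.31 W/mK

2.31


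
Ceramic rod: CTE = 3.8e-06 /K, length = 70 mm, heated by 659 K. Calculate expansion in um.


dL = 3.8e-06 * 70 * 659 * 1000 = 175.294 um

175.294


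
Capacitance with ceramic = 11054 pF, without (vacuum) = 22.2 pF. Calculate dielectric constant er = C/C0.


er = 11054 / 22.2 = 497.93

497.93


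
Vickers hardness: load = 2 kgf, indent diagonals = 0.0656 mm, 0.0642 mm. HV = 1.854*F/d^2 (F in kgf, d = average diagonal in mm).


d_avg = (0.0656+0.0642)/2 = 0.0649 mm
HV = 1.854*2/0.0649^2 = 880

880


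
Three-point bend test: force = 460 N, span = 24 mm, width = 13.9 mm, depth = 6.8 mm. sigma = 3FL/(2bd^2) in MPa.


sigma = 3*460*24/(2*13.9*6.8^2) = 25.8 MPa

25.8


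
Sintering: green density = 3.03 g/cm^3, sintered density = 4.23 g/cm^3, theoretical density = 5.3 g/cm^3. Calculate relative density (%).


Relative = 4.23 / 5.3 * 100 = 79.8%

79.8


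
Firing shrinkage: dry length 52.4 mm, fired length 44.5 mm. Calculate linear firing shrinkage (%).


FS = (52.4 - 44.5) / 52.4 * 100 = 15.08%

15.08


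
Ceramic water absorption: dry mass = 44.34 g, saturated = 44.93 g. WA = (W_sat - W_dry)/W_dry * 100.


WA = (44.93 - 44.34) / 44.34 * 100 = 1.33%

1.33


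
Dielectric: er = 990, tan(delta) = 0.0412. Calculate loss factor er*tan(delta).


Loss = 990 * 0.0412 = 40.788

40.788


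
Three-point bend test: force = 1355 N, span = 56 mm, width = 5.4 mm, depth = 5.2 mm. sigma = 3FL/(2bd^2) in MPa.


sigma = 3*1355*56/(2*5.4*5.2^2) = 779.5 MPa

779.5


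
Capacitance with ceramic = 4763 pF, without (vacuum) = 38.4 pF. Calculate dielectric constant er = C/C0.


er = 4763 / 38.4 = 124.04

124.04


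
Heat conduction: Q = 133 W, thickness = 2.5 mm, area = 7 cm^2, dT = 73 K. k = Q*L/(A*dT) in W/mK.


k = 133*2.5/1000/(7/10000*73) = 6.51 W/mK

6.51


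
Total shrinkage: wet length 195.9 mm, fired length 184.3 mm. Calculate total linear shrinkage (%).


TS = (195.9 - 184.3) / 195.9 * 100 = 5.92%

5.92


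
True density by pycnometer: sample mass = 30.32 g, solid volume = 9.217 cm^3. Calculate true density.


TD = 30.32 / 9.217 = 3.29 g/cm^3

3.29


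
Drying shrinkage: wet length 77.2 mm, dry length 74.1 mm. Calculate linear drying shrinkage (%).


DS = (77.2 - 74.1) / 77.2 * 100 = 4.02%

4.02


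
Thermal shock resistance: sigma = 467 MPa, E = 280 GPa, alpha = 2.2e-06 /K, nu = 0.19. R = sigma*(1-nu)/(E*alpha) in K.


R = 467*(1-0.19)/(280*1000*2.2e-06) = 614 K

614


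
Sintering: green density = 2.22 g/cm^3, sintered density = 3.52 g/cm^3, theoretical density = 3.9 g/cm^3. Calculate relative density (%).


Relative = 3.52 / 3.9 * 100 = 90.3%

90.3


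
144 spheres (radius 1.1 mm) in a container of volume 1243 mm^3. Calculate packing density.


V_sphere = 4/3*pi*1.1^3 = 5.5753 mm^3
Total V = 144*5.5753 = 802.8432 mm^3
PD = 802.8432 / 1243 = 0.646

0.646


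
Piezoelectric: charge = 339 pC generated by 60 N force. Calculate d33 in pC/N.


d33 = 339 / 60 = 5.7 pC/N

5.7


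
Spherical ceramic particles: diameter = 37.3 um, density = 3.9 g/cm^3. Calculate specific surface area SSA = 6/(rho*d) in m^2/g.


SSA = 6 / (3.9 * 37.3) = 0.041 m^2/g

0.041


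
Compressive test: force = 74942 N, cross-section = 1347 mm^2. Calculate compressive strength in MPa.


CS = 74942 / 1347 = 55.6 MPa

55.6


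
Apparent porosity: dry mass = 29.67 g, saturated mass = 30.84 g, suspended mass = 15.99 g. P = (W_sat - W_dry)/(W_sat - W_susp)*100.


P = (30.84 - 29.67) / (30.84 - 15.99) * 100 = 1.17 / 14.85 * 100 = 7.9%

7.9


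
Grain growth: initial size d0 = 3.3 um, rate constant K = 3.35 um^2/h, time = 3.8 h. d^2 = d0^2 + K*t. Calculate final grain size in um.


d^2 = 3.3^2 + 3.35*3.8 = 23.62
d = sqrt(23.62) = 4.86 um

4.86


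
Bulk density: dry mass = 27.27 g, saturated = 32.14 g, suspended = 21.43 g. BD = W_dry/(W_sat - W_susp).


BD = 27.27 / (32.14 - 21.43) = 27.27 / 10.71 = 2.546 g/cm^3

2.546


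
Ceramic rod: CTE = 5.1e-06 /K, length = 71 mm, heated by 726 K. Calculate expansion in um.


dL = 5.1e-06 * 71 * 726 * 1000 = 262.885 um

262.885


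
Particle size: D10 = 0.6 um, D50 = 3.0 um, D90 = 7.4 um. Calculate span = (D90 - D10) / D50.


Span = (7.4 - 0.6) / 3.0 = 6.8 / 3.0 = 2.267

2.267


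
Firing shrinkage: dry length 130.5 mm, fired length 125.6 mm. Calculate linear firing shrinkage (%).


FS = (130.5 - 125.6) / 130.5 * 100 = 3.75%

3.75
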